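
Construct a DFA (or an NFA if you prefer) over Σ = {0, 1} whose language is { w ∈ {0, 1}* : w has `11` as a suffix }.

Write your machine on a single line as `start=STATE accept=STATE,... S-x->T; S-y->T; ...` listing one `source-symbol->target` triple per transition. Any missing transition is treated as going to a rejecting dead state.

start=S0; accept=S2; S0-0->S0; S0-1->S1; S1-0->S0; S1-1->S2; S2-0->S0; S2-1->S2

Let each state record the length of the longest suffix of the input read so far that is also a prefix of `11`. S1 means the last symbol is `1`; S2 means the last 2 symbols are `11`. Accept only at S2, where the string currently ends in `11`.
        0   1  
>  S0   S0  S1 
   S1   S0  S2 
 * S2   S0  S2 
(> = start, * = accepting)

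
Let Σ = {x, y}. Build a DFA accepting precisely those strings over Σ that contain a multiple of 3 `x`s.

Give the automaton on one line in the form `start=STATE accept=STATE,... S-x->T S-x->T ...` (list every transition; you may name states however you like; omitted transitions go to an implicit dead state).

Keep the running count of `x`s modulo 3: each `x` advances along the cycle q0 → q1 → q2 → q0 while other symbols loop. Accept at q0.
        x   y  
>* q0   q1  q0 
   q1   q2  q1 
   q2   q0  q2 
(> = start, * = accepting)

start=q0 accept=q0 q0-x->q1 q0-y->q0 q1-x->q2 q1-y->q1 q2-x->q0 q2-y->q2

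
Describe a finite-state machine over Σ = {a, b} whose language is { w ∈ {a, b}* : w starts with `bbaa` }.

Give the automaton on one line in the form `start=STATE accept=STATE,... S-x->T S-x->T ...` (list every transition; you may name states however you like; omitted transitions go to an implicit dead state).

start=q0 accept=q4 q0-a->q5 q0-b->q1 q1-a->q5 q1-b->q2 q2-a->q3 q2-b->q5 q3-a->q4 q3-b->q5 q4-a->q4 q4-b->q4 q5-a->q5 q5-b->q5

Walk along `bbaa` while the input agrees: from q0 take `b` to q1, and so on. Any deviation drops to the rejecting sink q5. Once q4 is reached the prefix is confirmed and every continuation is accepted.
With 6 states:
        a   b  
>  q0   q5  q1 
   q1   q5  q2 
   q2   q3  q5 
   q3   q4  q5 
 * q4   q4  q4 
   q5   q5  q5 
(> = start, * = accepting)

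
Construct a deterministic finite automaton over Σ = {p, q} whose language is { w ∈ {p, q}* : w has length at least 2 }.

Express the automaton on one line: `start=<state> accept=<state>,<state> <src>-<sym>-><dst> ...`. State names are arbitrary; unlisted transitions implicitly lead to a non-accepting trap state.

start=A accept=C,D A-p->B A-q->B B-p->C B-q->C C-p->D C-q->D D-p->D D-q->D

Count input length up to 3: every symbol moves from A toward D, which means 'more than 2' and absorbs. Accept from {C, D}.
With 4 states:
       p  q 
>  A   B  B 
   B   C  C 
 * C   D  D 
 * D   D  D 
(> = start, * = accepting)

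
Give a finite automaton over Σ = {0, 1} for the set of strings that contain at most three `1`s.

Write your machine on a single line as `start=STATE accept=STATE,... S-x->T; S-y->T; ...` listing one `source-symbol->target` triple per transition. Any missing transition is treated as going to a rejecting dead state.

Count `1`s, saturating at 4: states s0 through s3 mean 0 through 3 `1`s seen; s4 means more than 3. Each `1` increments (capped at s4); other symbols loop. Accept from {s0, s1, s2, s3}.
5 states suffice.
        0   1  
>* s0   s0  s1 
 * s1   s1  s2 
 * s2   s2  s3 
 * s3   s3  s4 
   s4   s4  s4 
(> = start, * = accepting)

start=s0; accept=s0,s1,s2,s3; s0-0->s0; s0-1->s1; s1-0->s1; s1-1->s2; s2-0->s2; s2-1->s3; s3-0->s3; s3-1->s4; s4-0->s4; s4-1->s4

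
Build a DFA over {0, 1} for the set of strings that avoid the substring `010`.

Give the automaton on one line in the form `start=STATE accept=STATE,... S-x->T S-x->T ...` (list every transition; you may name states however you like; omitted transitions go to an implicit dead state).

Track partial matches of the forbidden pattern `010`. State S3 is a dead state reached once `010` has occurred; every other state accepts. S0 means no part of `010` is currently matched.
        0   1  
>* S0   S1  S0 
 * S1   S1  S2 
 * S2   S3  S0 
   S3   S3  S3 
(> = start, * = accepting)

start=S0 accept=S0,S1,S2 S0-0->S1 S0-1->S0 S1-0->S1 S1-1->S2 S2-0->S3 S2-1->S0 S3-0->S3 S3-1->S3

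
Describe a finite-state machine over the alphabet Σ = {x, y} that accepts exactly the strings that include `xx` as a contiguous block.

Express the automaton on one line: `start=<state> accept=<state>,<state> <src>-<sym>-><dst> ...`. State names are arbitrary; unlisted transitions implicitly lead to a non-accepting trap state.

start=s0 accept=s2 s0-x->s1 s0-y->s0 s1-x->s2 s1-y->s0 s2-x->s2 s2-y->s2

Track how much of `xx` has been matched so far: state s0 is no progress, s2 is the absorbing accept state reached once `xx` has occurred. Intermediate states record partial matches; on a mismatch, fall back to the longest reusable overlap.
A 3-state machine:
        x   y  
>  s0   s1  s0 
   s1   s2  s0 
 * s2   s2  s2 
(> = start, * = accepting)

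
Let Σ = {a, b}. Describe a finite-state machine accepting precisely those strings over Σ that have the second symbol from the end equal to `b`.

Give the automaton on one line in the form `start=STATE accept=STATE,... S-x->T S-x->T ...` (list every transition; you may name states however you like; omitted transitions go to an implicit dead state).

A DFA must remember the last 2 symbols (since which symbol is second-to-last isn't known until the input ends). Use one state per possible window of the last ≤2 symbols; accept from those whose window starts with `b`.
A 7-state machine:
        a   b  
>  q0   q1  q2 
   q1   q3  q4 
   q2   q5  q6 
   q3   q3  q4 
   q4   q5  q6 
 * q5   q3  q4 
 * q6   q5  q6 
(> = start, * = accepting)

start=q0 accept=q5,q6 q0-a->q1 q0-b->q2 q1-a->q3 q1-b->q4 q2-a->q5 q2-b->q6 q3-a->q3 q3-b->q4 q4-a->q5 q4-b->q6 q5-a->q3 q5-b->q4 q6-a->q5 q6-b->q6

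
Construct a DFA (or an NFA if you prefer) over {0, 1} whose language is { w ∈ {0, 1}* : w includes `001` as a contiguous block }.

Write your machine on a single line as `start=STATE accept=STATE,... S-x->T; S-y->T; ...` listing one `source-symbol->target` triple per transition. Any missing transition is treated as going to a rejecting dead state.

Track how much of `001` has been matched so far: state A is no progress, D is the absorbing accept state reached once `001` has occurred. Intermediate states record partial matches; on a mismatch, fall back to the longest reusable overlap.
4 states suffice.
       0  1 
>  A   B  A 
   B   C  A 
   C   C  D 
 * D   D  D 
(> = start, * = accepting)

start=A; accept=D; A-0->B; A-1->A; B-0->C; B-1->A; C-0->C; C-1->D; D-0->D; D-1->D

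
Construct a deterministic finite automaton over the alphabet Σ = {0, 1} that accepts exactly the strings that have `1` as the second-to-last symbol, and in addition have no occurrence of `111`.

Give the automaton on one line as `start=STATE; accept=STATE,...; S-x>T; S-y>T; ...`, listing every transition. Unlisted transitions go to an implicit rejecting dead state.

start=A; accept=F,G; A-0>B; A-1>C; B-0>D; B-1>E; C-0>F; C-1>G; D-0>D; D-1>E; E-0>F; E-1>G; F-0>D; F-1>E; G-0>F; G-1>H; H-0>I; H-1>H; I-0>J; I-1>K; J-0>J; J-1>K; K-0>I; K-1>H

Build one automaton per condition and run them in lockstep. The first has 7 states tracking the last 2 symbols read; the second has 4 states tracking partial matches of the forbidden pattern `111`. A product state is a pair (one from each), accepting exactly when both do.
11 states suffice.
       0  1 
>  A   B  C 
   B   D  E 
   C   F  G 
   D   D  E 
   E   F  G 
 * F   D  E 
 * G   F  H 
   H   I  H 
   I   J  K 
   J   J  K 
   K   I  H 
(> = start, * = accepting)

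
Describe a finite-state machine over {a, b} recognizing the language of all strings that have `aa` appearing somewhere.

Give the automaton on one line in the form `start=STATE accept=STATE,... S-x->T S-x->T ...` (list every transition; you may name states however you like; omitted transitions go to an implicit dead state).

Track how much of `aa` has been matched so far: state q0 is no progress, q2 is the absorbing accept state reached once `aa` has occurred. Intermediate states record partial matches; on a mismatch, fall back to the longest reusable overlap.
With 3 states:
        a   b  
>  q0   q1  q0 
   q1   q2  q0 
 * q2   q2  q2 
(> = start, * = accepting)

start=q0 accept=q2 q0-a->q1 q0-b->q0 q1-a->q2 q1-b->q0 q2-a->q2 q2-b->q2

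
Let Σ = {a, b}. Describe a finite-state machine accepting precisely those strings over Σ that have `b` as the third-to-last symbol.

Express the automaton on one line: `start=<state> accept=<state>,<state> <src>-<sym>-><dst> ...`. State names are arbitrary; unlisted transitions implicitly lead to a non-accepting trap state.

start=s0 accept=s11,s12,s13,s14 s0-a->s1 s0-b->s2 s1-a->s3 s1-b->s4 s2-a->s5 s2-b->s6 s3-a->s7 s3-b->s8 s4-a->s9 s4-b->s10 s5-a->s11 s5-b->s12 s6-a->s13 s6-b->s14 s7-a->s7 s7-b->s8 s8-a->s9 s8-b->s10 s9-a->s11 s9-b->s12 s10-a->s13 s10-b->s14 s11-a->s7 s11-b->s8 s12-a->s9 s12-b->s10 s13-a->s11 s13-b->s12 s14-a->s13 s14-b->s14

Because acceptance depends on a position counted from the end, the machine has to buffer the most recent 3 symbols. Make each state the string of the last up-to-3 symbols read; on input `x` shift the window left and append `x`. Accept when the buffered window has length 3 and begins with `b`.
With 15 states:
          a    b  
>  s0     s1   s2 
   s1     s3   s4 
   s2     s5   s6 
   s3     s7   s8 
   s4     s9  s10 
   s5    s11  s12 
   s6    s13  s14 
   s7     s7   s8 
   s8     s9  s10 
   s9    s11  s12 
   s10   s13  s14 
 * s11    s7   s8 
 * s12    s9  s10 
 * s13   s11  s12 
 * s14   s13  s14 
(> = start, * = accepting)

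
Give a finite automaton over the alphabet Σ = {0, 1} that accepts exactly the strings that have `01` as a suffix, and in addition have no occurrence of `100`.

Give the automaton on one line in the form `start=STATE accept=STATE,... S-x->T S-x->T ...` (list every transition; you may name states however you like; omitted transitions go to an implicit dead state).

Run two small machines in parallel and take their product. One (3 states) tracks how much of the suffix `01` has currently been matched; the other (4 states) tracks partial matches of the forbidden pattern `100`. Each combined state is a pair, one component from each; accept when both components accept. After merging equivalent states the machine shrinks.
A 6-state machine:
        0   1  
>  S0   S1  S2 
   S1   S1  S3 
   S2   S4  S2 
 * S3   S4  S2 
   S4   S5  S3 
   S5   S5  S5 
(> = start, * = accepting)

start=S0 accept=S3 S0-0->S1 S0-1->S2 S1-0->S1 S1-1->S3 S2-0->S4 S2-1->S2 S3-0->S4 S3-1->S2 S4-0->S5 S4-1->S3 S5-0->S5 S5-1->S5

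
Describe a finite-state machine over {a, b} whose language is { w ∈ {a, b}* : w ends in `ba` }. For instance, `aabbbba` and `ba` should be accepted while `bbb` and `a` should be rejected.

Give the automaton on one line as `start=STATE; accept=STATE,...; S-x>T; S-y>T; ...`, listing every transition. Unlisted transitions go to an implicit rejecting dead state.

Let each state record the length of the longest suffix of the input read so far that is also a prefix of `ba`. q1 means the last symbol is `b`; q2 means the last 2 symbols are `ba`. Accept only at q2, where the string currently ends in `ba`.
        a   b  
>  q0   q0  q1 
   q1   q2  q1 
 * q2   q0  q1 
(> = start, * = accepting)

start=q0; accept=q2; q0-a>q0; q0-b>q1; q1-a>q2; q1-b>q1; q2-a>q0; q2-b>q1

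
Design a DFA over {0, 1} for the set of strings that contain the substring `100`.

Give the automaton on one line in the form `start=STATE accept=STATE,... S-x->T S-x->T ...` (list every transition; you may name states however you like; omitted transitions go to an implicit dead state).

start=q0 accept=q3 q0-0->q0 q0-1->q1 q1-0->q2 q1-1->q1 q2-0->q3 q2-1->q1 q3-0->q3 q3-1->q3

Track how much of `100` has been matched so far: state q0 is no progress, q3 is the absorbing accept state reached once `100` has occurred. Intermediate states record partial matches; on a mismatch, fall back to the longest reusable overlap.
4 states suffice.
        0   1  
>  q0   q0  q1 
   q1   q2  q1 
   q2   q3  q1 
 * q3   q3  q3 
(> = start, * = accepting)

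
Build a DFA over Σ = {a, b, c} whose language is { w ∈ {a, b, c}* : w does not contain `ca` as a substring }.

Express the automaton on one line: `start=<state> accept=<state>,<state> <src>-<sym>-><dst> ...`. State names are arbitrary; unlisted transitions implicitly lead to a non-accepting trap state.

This is the complement of 'contains `ca`'. Use the same substring-matching states — S0 through S2 holding how much of `ca` has just been matched — but flip the accepting set: everything except the trap S2 accepts.
A 3-state machine:
        a   b   c  
>* S0   S0  S0  S1 
 * S1   S2  S0  S1 
   S2   S2  S2  S2 
(> = start, * = accepting)

start=S0 accept=S0,S1 S0-a->S0 S0-b->S0 S0-c->S1 S1-a->S2 S1-b->S0 S1-c->S1 S2-a->S2 S2-b->S2 S2-c->S2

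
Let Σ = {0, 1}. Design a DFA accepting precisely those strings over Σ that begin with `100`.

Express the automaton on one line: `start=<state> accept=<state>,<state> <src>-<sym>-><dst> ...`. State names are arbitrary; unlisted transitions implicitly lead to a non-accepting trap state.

start=q0 accept=q3 q0-0->q4 q0-1->q1 q1-0->q2 q1-1->q4 q2-0->q3 q2-1->q4 q3-0->q3 q3-1->q3 q4-0->q4 q4-1->q4

Walk along `100` while the input agrees: from q0 take `1` to q1, and so on. Any deviation drops to the rejecting sink q4. Once q3 is reached the prefix is confirmed and every continuation is accepted.
With 5 states:
        0   1  
>  q0   q4  q1 
   q1   q2  q4 
   q2   q3  q4 
 * q3   q3  q3 
   q4   q4  q4 
(> = start, * = accepting)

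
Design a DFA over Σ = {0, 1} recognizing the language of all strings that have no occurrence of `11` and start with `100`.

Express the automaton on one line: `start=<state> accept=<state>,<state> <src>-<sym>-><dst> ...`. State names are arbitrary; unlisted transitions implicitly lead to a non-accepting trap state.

start=q0 accept=q4,q5 q0-0->q1 q0-1->q2 q1-0->q1 q1-1->q1 q2-0->q3 q2-1->q1 q3-0->q4 q3-1->q1 q4-0->q4 q4-1->q5 q5-0->q4 q5-1->q1

Build one automaton per condition and run them in lockstep. The first has 3 states tracking partial matches of the forbidden pattern `11`; the second has 5 states tracking whether the input so far still matches the prefix `100`. A product state is a pair (one from each), accepting exactly when both do. Minimizing collapses redundant product states.
        0   1  
>  q0   q1  q2 
   q1   q1  q1 
   q2   q3  q1 
   q3   q4  q1 
 * q4   q4  q5 
 * q5   q4  q1 
(> = start, * = accepting)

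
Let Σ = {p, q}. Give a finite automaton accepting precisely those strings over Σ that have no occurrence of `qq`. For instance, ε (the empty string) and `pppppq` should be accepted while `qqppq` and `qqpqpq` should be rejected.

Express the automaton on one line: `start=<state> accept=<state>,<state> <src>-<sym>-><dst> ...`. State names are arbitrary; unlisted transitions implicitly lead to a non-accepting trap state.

Track partial matches of the forbidden pattern `qq`. State s2 is a dead state reached once `qq` has occurred; every other state accepts. s0 means no part of `qq` is currently matched.
3 states suffice.
        p   q  
>* s0   s0  s1 
 * s1   s0  s2 
   s2   s2  s2 
(> = start, * = accepting)

start=s0 accept=s0,s1 s0-p->s0 s0-q->s1 s1-p->s0 s1-q->s2 s2-p->s2 s2-q->s2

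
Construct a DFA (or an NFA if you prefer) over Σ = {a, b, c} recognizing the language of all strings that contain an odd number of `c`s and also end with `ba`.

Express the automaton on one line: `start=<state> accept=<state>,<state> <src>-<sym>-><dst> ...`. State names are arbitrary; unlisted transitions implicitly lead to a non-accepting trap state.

start=s0 accept=s3 s0-a->s0 s0-b->s0 s0-c->s1 s1-a->s1 s1-b->s2 s1-c->s0 s2-a->s3 s2-b->s2 s2-c->s0 s3-a->s1 s3-b->s2 s3-c->s0

Handle the two conditions separately and then intersect. One (2 states) tracks the count of `c`s modulo 2; the other (3 states) tracks how much of the suffix `ba` has currently been matched. Each combined state is a pair, one component from each; accept when both components accept. After merging equivalent states the machine shrinks.
4 states suffice.
        a   b   c  
>  s0   s0  s0  s1 
   s1   s1  s2  s0 
   s2   s3  s2  s0 
 * s3   s1  s2  s0 
(> = start, * = accepting)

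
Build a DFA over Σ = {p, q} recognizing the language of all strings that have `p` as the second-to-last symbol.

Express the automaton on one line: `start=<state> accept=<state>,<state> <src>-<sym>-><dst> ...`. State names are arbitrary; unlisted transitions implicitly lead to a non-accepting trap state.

A DFA must remember the last 2 symbols (since which symbol is second-to-last isn't known until the input ends). Use one state per possible window of the last ≤2 symbols; accept from those whose window starts with `p`.
A 7-state machine:
       p  q 
>  A   B  C 
   B   D  E 
   C   F  G 
 * D   D  E 
 * E   F  G 
   F   D  E 
   G   F  G 
(> = start, * = accepting)

start=A accept=D,E A-p->B A-q->C B-p->D B-q->E C-p->F C-q->G D-p->D D-q->E E-p->F E-q->G F-p->D F-q->E G-p->F G-q->G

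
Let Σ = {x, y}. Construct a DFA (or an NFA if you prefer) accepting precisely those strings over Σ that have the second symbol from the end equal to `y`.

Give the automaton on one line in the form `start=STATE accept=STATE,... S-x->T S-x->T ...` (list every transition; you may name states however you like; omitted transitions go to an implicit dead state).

start=s0 accept=s5,s6 s0-x->s1 s0-y->s2 s1-x->s3 s1-y->s4 s2-x->s5 s2-y->s6 s3-x->s3 s3-y->s4 s4-x->s5 s4-y->s6 s5-x->s3 s5-y->s4 s6-x->s5 s6-y->s6

A DFA must remember the last 2 symbols (since which symbol is second-to-last isn't known until the input ends). Use one state per possible window of the last ≤2 symbols; accept from those whose window starts with `y`.
With 7 states:
        x   y  
>  s0   s1  s2 
   s1   s3  s4 
   s2   s5  s6 
   s3   s3  s4 
   s4   s5  s6 
 * s5   s3  s4 
 * s6   s5  s6 
(> = start, * = accepting)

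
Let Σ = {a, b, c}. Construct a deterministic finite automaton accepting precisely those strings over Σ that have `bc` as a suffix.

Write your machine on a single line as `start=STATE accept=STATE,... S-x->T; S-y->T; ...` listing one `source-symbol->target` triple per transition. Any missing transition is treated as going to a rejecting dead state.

start=S0; accept=S2; S0-a->S0; S0-b->S1; S0-c->S0; S1-a->S0; S1-b->S1; S1-c->S2; S2-a->S0; S2-b->S1; S2-c->S0

Remember how much of `bc` the current input suffix matches. State S0 means no match yet; S1 means the last symbol is `b`; S2 means the last 2 symbols are `bc`. Only S2 accepts. On a mismatch, fall back to the longest proper suffix that is still a prefix of `bc`.
A 3-state machine:
        a   b   c  
>  S0   S0  S1  S0 
   S1   S0  S1  S2 
 * S2   S0  S1  S0 
(> = start, * = accepting)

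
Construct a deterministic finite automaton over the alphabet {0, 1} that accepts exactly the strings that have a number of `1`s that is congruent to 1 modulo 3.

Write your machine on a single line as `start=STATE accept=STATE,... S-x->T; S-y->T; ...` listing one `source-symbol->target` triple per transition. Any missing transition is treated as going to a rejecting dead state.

start=A; accept=B; A-0->A; A-1->B; B-0->B; B-1->C; C-0->C; C-1->A

Keep the running count of `1`s modulo 3: each `1` advances along the cycle A → B → C → A while other symbols loop. Accept at B.
       0  1 
>  A   A  B 
 * B   B  C 
   C   C  A 
(> = start, * = accepting)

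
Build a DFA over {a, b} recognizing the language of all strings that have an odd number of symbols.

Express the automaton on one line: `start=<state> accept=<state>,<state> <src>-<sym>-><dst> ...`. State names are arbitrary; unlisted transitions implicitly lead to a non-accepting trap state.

start=q0 accept=q1 q0-a->q1 q0-b->q1 q1-a->q0 q1-b->q0

Only the length mod 2 matters, so use a 2-cycle: from any state, every input symbol moves to the next state, wrapping q1 back to q0. Mark q1 accepting.
        a   b  
>  q0   q1  q1 
 * q1   q0  q0 
(> = start, * = accepting)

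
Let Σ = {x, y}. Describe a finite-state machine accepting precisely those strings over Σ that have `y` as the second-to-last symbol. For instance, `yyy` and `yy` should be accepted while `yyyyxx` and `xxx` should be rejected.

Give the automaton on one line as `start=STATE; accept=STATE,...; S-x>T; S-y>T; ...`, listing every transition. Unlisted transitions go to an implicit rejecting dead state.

start=q0; accept=q5,q6; q0-x>q1; q0-y>q2; q1-x>q3; q1-y>q4; q2-x>q5; q2-y>q6; q3-x>q3; q3-y>q4; q4-x>q5; q4-y>q6; q5-x>q3; q5-y>q4; q6-x>q5; q6-y>q6

A DFA must remember the last 2 symbols (since which symbol is second-to-last isn't known until the input ends). Use one state per possible window of the last ≤2 symbols; accept from those whose window starts with `y`.
With 7 states:
        x   y  
>  q0   q1  q2 
   q1   q3  q4 
   q2   q5  q6 
   q3   q3  q4 
   q4   q5  q6 
 * q5   q3  q4 
 * q6   q5  q6 
(> = start, * = accepting)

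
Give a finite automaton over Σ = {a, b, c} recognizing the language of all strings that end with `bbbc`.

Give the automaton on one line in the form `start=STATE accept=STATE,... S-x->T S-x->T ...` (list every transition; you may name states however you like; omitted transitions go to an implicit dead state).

start=s0 accept=s4 s0-a->s0 s0-b->s1 s0-c->s0 s1-a->s0 s1-b->s2 s1-c->s0 s2-a->s0 s2-b->s3 s2-c->s0 s3-a->s0 s3-b->s3 s3-c->s4 s4-a->s0 s4-b->s1 s4-c->s0

Remember how much of `bbbc` the current input suffix matches. State s0 means no match yet; s1 means the last symbol is `b`; s2 means the last 2 symbols are `bb`; s3 means the last 3 symbols are `bbb`; s4 means the last 4 symbols are `bbbc`. Only s4 accepts. On a mismatch, fall back to the longest proper suffix that is still a prefix of `bbbc`.
With 5 states:
        a   b   c  
>  s0   s0  s1  s0 
   s1   s0  s2  s0 
   s2   s0  s3  s0 
   s3   s0  s3  s4 
 * s4   s0  s1  s0 
(> = start, * = accepting)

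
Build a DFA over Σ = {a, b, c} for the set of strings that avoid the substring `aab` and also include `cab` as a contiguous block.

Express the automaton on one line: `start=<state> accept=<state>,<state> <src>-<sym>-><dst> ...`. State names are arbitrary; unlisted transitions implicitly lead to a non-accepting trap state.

Handle the two conditions separately and then intersect. One (4 states) tracks partial matches of the forbidden pattern `aab`; the other (4 states) tracks whether and how much of `cab` has been seen. Each combined state is a pair, one component from each; accept when both components accept.
12 states suffice.
          a    b    c  
>  q0     q1   q0   q2 
   q1     q3   q0   q2 
   q2     q4   q0   q2 
   q3     q3   q5   q2 
   q4     q3   q6   q2 
   q5     q5   q5   q7 
 * q6     q8   q6   q6 
   q7     q9   q5   q7 
 * q8    q10   q6   q6 
   q9     q5  q11   q7 
 * q10   q10  q11   q6 
   q11   q11  q11  q11 
(> = start, * = accepting)

start=q0 accept=q6,q8,q10 q0-a->q1 q0-b->q0 q0-c->q2 q1-a->q3 q1-b->q0 q1-c->q2 q2-a->q4 q2-b->q0 q2-c->q2 q3-a->q3 q3-b->q5 q3-c->q2 q4-a->q3 q4-b->q6 q4-c->q2 q5-a->q5 q5-b->q5 q5-c->q7 q6-a->q8 q6-b->q6 q6-c->q6 q7-a->q9 q7-b->q5 q7-c->q7 q8-a->q10 q8-b->q6 q8-c->q6 q9-a->q5 q9-b->q11 q9-c->q7 q10-a->q10 q10-b->q11 q10-c->q6 q11-a->q11 q11-b->q11 q11-c->q11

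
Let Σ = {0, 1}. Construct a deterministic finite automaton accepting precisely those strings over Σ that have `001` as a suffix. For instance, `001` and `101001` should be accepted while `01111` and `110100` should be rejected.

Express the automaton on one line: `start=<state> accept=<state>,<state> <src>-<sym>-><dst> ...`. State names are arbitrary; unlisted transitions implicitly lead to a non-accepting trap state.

start=S0 accept=S3 S0-0->S1 S0-1->S0 S1-0->S2 S1-1->S0 S2-0->S2 S2-1->S3 S3-0->S1 S3-1->S0

Let each state record the length of the longest suffix of the input read so far that is also a prefix of `001`. S1 means the last symbol is `0`; S2 means the last 2 symbols are `00`; S3 means the last 3 symbols are `001`. Accept only at S3, where the string currently ends in `001`.
4 states suffice.
        0   1  
>  S0   S1  S0 
   S1   S2  S0 
   S2   S2  S3 
 * S3   S1  S0 
(> = start, * = accepting)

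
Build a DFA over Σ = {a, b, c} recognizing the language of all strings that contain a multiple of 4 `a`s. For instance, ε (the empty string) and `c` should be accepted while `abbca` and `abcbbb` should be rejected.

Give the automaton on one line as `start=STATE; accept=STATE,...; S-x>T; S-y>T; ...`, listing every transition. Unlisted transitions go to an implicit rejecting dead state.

start=S0; accept=S0; S0-a>S1; S0-b>S0; S0-c>S0; S1-a>S2; S1-b>S1; S1-c>S1; S2-a>S3; S2-b>S2; S2-c>S2; S3-a>S0; S3-b>S3; S3-c>S3

The only thing that matters is how many `a`s have appeared, reduced mod 4. Use one state per residue: S0 for 0, …, S3 for 3. Reading `a` moves to the next residue; anything else stays put. S0 is accepting.
4 states suffice.
        a   b   c  
>* S0   S1  S0  S0 
   S1   S2  S1  S1 
   S2   S3  S2  S2 
   S3   S0  S3  S3 
(> = start, * = accepting)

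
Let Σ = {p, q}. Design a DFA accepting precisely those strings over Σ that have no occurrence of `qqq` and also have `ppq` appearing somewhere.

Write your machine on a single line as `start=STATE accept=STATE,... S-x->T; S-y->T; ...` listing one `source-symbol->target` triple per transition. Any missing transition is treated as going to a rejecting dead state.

Handle the two conditions separately and then intersect. The first has 4 states tracking partial matches of the forbidden pattern `qqq`; the second has 4 states tracking whether and how much of `ppq` has been seen. A product state is a pair (one from each), accepting exactly when both do.
With 12 states:
          p    q  
>  s0     s1   s2 
   s1     s3   s2 
   s2     s1   s4 
   s3     s3   s5 
   s4     s1   s6 
 * s5     s7   s8 
   s6     s9   s6 
 * s7     s7   s5 
 * s8     s7  s10 
   s9    s11   s6 
   s10   s10  s10 
   s11   s11  s10 
(> = start, * = accepting)

start=s0; accept=s5,s7,s8; s0-p->s1; s0-q->s2; s1-p->s3; s1-q->s2; s2-p->s1; s2-q->s4; s3-p->s3; s3-q->s5; s4-p->s1; s4-q->s6; s5-p->s7; s5-q->s8; s6-p->s9; s6-q->s6; s7-p->s7; s7-q->s5; s8-p->s7; s8-q->s10; s9-p->s11; s9-q->s6; s10-p->s10; s10-q->s10; s11-p->s11; s11-q->s10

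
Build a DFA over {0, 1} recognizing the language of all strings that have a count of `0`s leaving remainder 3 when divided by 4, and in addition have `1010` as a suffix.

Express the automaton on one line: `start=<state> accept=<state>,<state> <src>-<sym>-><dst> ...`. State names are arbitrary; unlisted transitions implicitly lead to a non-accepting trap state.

start=s0 accept=s7 s0-0->s1 s0-1->s0 s1-0->s2 s1-1->s3 s2-0->s4 s2-1->s2 s3-0->s5 s3-1->s3 s4-0->s0 s4-1->s4 s5-0->s4 s5-1->s6 s6-0->s7 s6-1->s2 s7-0->s0 s7-1->s4

Handle the two conditions separately and then intersect. One (4 states) tracks the count of `0`s modulo 4; the other (5 states) tracks how much of the suffix `1010` has currently been matched. Each combined state is a pair, one component from each; accept when both components accept. Minimizing collapses redundant product states.
        0   1  
>  s0   s1  s0 
   s1   s2  s3 
   s2   s4  s2 
   s3   s5  s3 
   s4   s0  s4 
   s5   s4  s6 
   s6   s7  s2 
 * s7   s0  s4 
(> = start, * = accepting)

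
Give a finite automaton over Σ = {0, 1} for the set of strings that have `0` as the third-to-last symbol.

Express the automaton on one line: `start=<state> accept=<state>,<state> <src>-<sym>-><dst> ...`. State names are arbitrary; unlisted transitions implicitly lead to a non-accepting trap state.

start=S0 accept=S7,S8,S9,S10 S0-0->S1 S0-1->S2 S1-0->S3 S1-1->S4 S2-0->S5 S2-1->S6 S3-0->S7 S3-1->S8 S4-0->S9 S4-1->S10 S5-0->S11 S5-1->S12 S6-0->S13 S6-1->S14 S7-0->S7 S7-1->S8 S8-0->S9 S8-1->S10 S9-0->S11 S9-1->S12 S10-0->S13 S10-1->S14 S11-0->S7 S11-1->S8 S12-0->S9 S12-1->S10 S13-0->S11 S13-1->S12 S14-0->S13 S14-1->S14

Because acceptance depends on a position counted from the end, the machine has to buffer the most recent 3 symbols. Make each state the string of the last up-to-3 symbols read; on input `x` shift the window left and append `x`. Accept when the buffered window has length 3 and begins with `0`.
15 states suffice.
          0    1  
>  S0     S1   S2 
   S1     S3   S4 
   S2     S5   S6 
   S3     S7   S8 
   S4     S9  S10 
   S5    S11  S12 
   S6    S13  S14 
 * S7     S7   S8 
 * S8     S9  S10 
 * S9    S11  S12 
 * S10   S13  S14 
   S11    S7   S8 
   S12    S9  S10 
   S13   S11  S12 
   S14   S13  S14 
(> = start, * = accepting)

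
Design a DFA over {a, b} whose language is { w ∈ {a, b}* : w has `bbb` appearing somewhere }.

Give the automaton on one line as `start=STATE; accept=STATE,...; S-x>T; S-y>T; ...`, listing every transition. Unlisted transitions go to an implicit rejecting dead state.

States q0..q2 record the length of the longest prefix of `bbb` that matches the current input suffix. Reaching q3 means `bbb` has been seen, and we stay there forever. Accept from q3.
With 4 states:
        a   b  
>  q0   q0  q1 
   q1   q0  q2 
   q2   q0  q3 
 * q3   q3  q3 
(> = start, * = accepting)

start=q0; accept=q3; q0-a>q0; q0-b>q1; q1-a>q0; q1-b>q2; q2-a>q0; q2-b>q3; q3-a>q3; q3-b>q3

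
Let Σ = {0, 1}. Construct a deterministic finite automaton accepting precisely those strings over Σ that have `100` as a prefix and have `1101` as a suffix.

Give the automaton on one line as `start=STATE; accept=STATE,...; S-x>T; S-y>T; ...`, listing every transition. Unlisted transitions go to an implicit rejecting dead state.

Run two small machines in parallel and take their product. The first has 5 states tracking whether the input so far still matches the prefix `100`; the second has 5 states tracking how much of the suffix `1101` has currently been matched. A product state is a pair (one from each), accepting exactly when both do.
       0  1 
>  A   B  C 
   B   B  D 
   C   E  F 
   D   B  F 
   E   G  D 
   F   H  F 
   G   G  I 
   H   B  J 
   I   G  K 
   J   B  F 
   K   L  K 
   L   G  M 
 * M   G  K 
(> = start, * = accepting)

start=A; accept=M; A-0>B; A-1>C; B-0>B; B-1>D; C-0>E; C-1>F; D-0>B; D-1>F; E-0>G; E-1>D; F-0>H; F-1>F; G-0>G; G-1>I; H-0>B; H-1>J; I-0>G; I-1>K; J-0>B; J-1>F; K-0>L; K-1>K; L-0>G; L-1>M; M-0>G; M-1>K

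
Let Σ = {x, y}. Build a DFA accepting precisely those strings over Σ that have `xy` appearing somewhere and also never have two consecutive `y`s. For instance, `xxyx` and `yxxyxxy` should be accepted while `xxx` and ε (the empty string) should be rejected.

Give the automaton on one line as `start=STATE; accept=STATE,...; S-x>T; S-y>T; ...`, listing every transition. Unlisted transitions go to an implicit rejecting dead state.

start=q0; accept=q3,q5; q0-x>q1; q0-y>q2; q1-x>q1; q1-y>q3; q2-x>q1; q2-y>q4; q3-x>q5; q3-y>q6; q4-x>q7; q4-y>q4; q5-x>q5; q5-y>q3; q6-x>q6; q6-y>q6; q7-x>q7; q7-y>q6

Run two small machines in parallel and take their product. One (3 states) tracks whether and how much of `xy` has been seen; the other (3 states) tracks partial matches of the forbidden pattern `yy`. Each combined state is a pair, one component from each; accept when both components accept.
An 8-state machine:
        x   y  
>  q0   q1  q2 
   q1   q1  q3 
   q2   q1  q4 
 * q3   q5  q6 
   q4   q7  q4 
 * q5   q5  q3 
   q6   q6  q6 
   q7   q7  q6 
(> = start, * = accepting)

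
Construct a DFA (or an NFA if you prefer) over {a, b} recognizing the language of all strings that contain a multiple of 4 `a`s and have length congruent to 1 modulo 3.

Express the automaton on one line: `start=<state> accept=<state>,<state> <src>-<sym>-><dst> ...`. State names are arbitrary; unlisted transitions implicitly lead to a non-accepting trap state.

start=q0 accept=q2 q0-a->q1 q0-b->q2 q1-a->q3 q1-b->q4 q2-a->q4 q2-b->q5 q3-a->q6 q3-b->q7 q4-a->q7 q4-b->q8 q5-a->q8 q5-b->q0 q6-a->q2 q6-b->q9 q7-a->q9 q7-b->q10 q8-a->q10 q8-b->q1 q9-a->q5 q9-b->q11 q10-a->q11 q10-b->q3 q11-a->q0 q11-b->q6

Build one automaton per condition and run them in lockstep. One (4 states) tracks the count of `a`s modulo 4; the other (3 states) tracks the input length modulo 3. Each combined state is a pair, one component from each; accept when both components accept.
12 states suffice.
          a    b  
>  q0     q1   q2 
   q1     q3   q4 
 * q2     q4   q5 
   q3     q6   q7 
   q4     q7   q8 
   q5     q8   q0 
   q6     q2   q9 
   q7     q9  q10 
   q8    q10   q1 
   q9     q5  q11 
   q10   q11   q3 
   q11    q0   q6 
(> = start, * = accepting)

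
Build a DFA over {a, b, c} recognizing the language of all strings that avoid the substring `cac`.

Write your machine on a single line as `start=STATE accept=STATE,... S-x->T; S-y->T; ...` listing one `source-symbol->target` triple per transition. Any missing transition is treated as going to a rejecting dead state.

Track partial matches of the forbidden pattern `cac`. State q3 is a dead state reached once `cac` has occurred; every other state accepts. q0 means no part of `cac` is currently matched.
4 states suffice.
        a   b   c  
>* q0   q0  q0  q1 
 * q1   q2  q0  q1 
 * q2   q0  q0  q3 
   q3   q3  q3  q3 
(> = start, * = accepting)

start=q0; accept=q0,q1,q2; q0-a->q0; q0-b->q0; q0-c->q1; q1-a->q2; q1-b->q0; q1-c->q1; q2-a->q0; q2-b->q0; q2-c->q3; q3-a->q3; q3-b->q3; q3-c->q3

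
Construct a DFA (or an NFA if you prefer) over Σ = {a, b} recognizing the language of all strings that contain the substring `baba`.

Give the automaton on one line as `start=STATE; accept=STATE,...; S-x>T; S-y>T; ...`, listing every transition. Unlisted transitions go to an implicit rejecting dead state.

start=q0; accept=q4; q0-a>q0; q0-b>q1; q1-a>q2; q1-b>q1; q2-a>q0; q2-b>q3; q3-a>q4; q3-b>q1; q4-a>q4; q4-b>q4

States q0..q3 record the length of the longest prefix of `baba` that matches the current input suffix. Reaching q4 means `baba` has been seen, and we stay there forever. Accept from q4.
A 5-state machine:
        a   b  
>  q0   q0  q1 
   q1   q2  q1 
   q2   q0  q3 
   q3   q4  q1 
 * q4   q4  q4 
(> = start, * = accepting)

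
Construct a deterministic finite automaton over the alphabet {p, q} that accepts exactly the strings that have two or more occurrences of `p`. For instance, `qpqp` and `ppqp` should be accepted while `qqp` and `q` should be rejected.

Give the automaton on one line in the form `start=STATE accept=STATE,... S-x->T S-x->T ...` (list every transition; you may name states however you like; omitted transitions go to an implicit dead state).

Only the number of `p`s matters, and only up to 3. Make a chain S0 → S1 → S2 → S3 advanced by each `p` (with S3 absorbing); every other symbol self-loops. The accepting set is {S2, S3}.
4 states suffice.
        p   q  
>  S0   S1  S0 
   S1   S2  S1 
 * S2   S3  S2 
 * S3   S3  S3 
(> = start, * = accepting)

start=S0 accept=S2,S3 S0-p->S1 S0-q->S0 S1-p->S2 S1-q->S1 S2-p->S3 S2-q->S2 S3-p->S3 S3-q->S3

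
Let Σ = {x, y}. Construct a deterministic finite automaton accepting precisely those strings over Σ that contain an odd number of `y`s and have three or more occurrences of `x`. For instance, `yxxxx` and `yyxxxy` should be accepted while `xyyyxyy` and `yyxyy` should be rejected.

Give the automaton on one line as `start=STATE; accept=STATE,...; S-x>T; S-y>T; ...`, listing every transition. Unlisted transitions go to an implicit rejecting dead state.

Handle the two conditions separately and then intersect. One (2 states) tracks the count of `y`s modulo 2; the other (5 states) tracks the count of `x`s, saturating at 4. Each combined state is a pair, one component from each; accept when both components accept. After merging equivalent states the machine shrinks.
8 states suffice.
        x   y  
>  q0   q1  q2 
   q1   q3  q4 
   q2   q4  q0 
   q3   q5  q6 
   q4   q6  q1 
   q5   q5  q7 
   q6   q7  q3 
 * q7   q7  q5 
(> = start, * = accepting)

start=q0; accept=q7; q0-x>q1; q0-y>q2; q1-x>q3; q1-y>q4; q2-x>q4; q2-y>q0; q3-x>q5; q3-y>q6; q4-x>q6; q4-y>q1; q5-x>q5; q5-y>q7; q6-x>q7; q6-y>q3; q7-x>q7; q7-y>q5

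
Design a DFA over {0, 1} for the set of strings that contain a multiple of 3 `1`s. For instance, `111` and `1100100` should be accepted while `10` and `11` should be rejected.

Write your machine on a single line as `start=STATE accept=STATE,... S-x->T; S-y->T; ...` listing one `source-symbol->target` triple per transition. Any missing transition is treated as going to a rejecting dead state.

start=q0; accept=q0; q0-0->q0; q0-1->q1; q1-0->q1; q1-1->q2; q2-0->q2; q2-1->q0

Keep the running count of `1`s modulo 3: each `1` advances along the cycle q0 → q1 → q2 → q0 while other symbols loop. Accept at q0.
3 states suffice.
        0   1  
>* q0   q0  q1 
   q1   q1  q2 
   q2   q2  q0 
(> = start, * = accepting)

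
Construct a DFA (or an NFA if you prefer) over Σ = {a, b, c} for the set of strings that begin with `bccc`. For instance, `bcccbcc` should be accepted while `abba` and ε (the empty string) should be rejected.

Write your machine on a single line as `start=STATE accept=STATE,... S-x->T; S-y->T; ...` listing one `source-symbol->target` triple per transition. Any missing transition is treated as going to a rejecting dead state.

start=S0; accept=S4; S0-a->S5; S0-b->S1; S0-c->S5; S1-a->S5; S1-b->S5; S1-c->S2; S2-a->S5; S2-b->S5; S2-c->S3; S3-a->S5; S3-b->S5; S3-c->S4; S4-a->S4; S4-b->S4; S4-c->S4; S5-a->S5; S5-b->S5; S5-c->S5

Walk along `bccc` while the input agrees: from S0 take `b` to S1, and so on. Any deviation drops to the rejecting sink S5. Once S4 is reached the prefix is confirmed and every continuation is accepted.
6 states suffice.
        a   b   c  
>  S0   S5  S1  S5 
   S1   S5  S5  S2 
   S2   S5  S5  S3 
   S3   S5  S5  S4 
 * S4   S4  S4  S4 
   S5   S5  S5  S5 
(> = start, * = accepting)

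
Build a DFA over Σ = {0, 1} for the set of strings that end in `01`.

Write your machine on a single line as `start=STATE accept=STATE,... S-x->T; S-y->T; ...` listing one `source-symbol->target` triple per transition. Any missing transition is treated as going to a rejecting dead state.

Let each state record the length of the longest suffix of the input read so far that is also a prefix of `01`. q1 means the last symbol is `0`; q2 means the last 2 symbols are `01`. Accept only at q2, where the string currently ends in `01`.
A 3-state machine:
        0   1  
>  q0   q1  q0 
   q1   q1  q2 
 * q2   q1  q0 
(> = start, * = accepting)

start=q0; accept=q2; q0-0->q1; q0-1->q0; q1-0->q1; q1-1->q2; q2-0->q1; q2-1->q0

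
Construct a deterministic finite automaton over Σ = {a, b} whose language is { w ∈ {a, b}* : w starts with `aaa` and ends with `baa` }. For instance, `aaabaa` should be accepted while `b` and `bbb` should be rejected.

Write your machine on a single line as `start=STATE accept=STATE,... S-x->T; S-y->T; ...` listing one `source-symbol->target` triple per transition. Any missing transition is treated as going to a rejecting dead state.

start=s0; accept=s10; s0-a->s1; s0-b->s2; s1-a->s3; s1-b->s2; s2-a->s4; s2-b->s2; s3-a->s5; s3-b->s2; s4-a->s6; s4-b->s2; s5-a->s5; s5-b->s7; s6-a->s8; s6-b->s2; s7-a->s9; s7-b->s7; s8-a->s8; s8-b->s2; s9-a->s10; s9-b->s7; s10-a->s5; s10-b->s7

Handle the two conditions separately and then intersect. One (5 states) tracks whether the input so far still matches the prefix `aaa`; the other (4 states) tracks how much of the suffix `baa` has currently been matched. Each combined state is a pair, one component from each; accept when both components accept.
With 11 states:
          a    b  
>  s0     s1   s2 
   s1     s3   s2 
   s2     s4   s2 
   s3     s5   s2 
   s4     s6   s2 
   s5     s5   s7 
   s6     s8   s2 
   s7     s9   s7 
   s8     s8   s2 
   s9    s10   s7 
 * s10    s5   s7 
(> = start, * = accepting)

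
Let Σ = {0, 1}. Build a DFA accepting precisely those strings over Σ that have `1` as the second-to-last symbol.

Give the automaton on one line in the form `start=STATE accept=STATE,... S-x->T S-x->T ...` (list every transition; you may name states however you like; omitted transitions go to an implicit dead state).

start=s0 accept=s5,s6 s0-0->s1 s0-1->s2 s1-0->s3 s1-1->s4 s2-0->s5 s2-1->s6 s3-0->s3 s3-1->s4 s4-0->s5 s4-1->s6 s5-0->s3 s5-1->s4 s6-0->s5 s6-1->s6

A DFA must remember the last 2 symbols (since which symbol is second-to-last isn't known until the input ends). Use one state per possible window of the last ≤2 symbols; accept from those whose window starts with `1`.
        0   1  
>  s0   s1  s2 
   s1   s3  s4 
   s2   s5  s6 
   s3   s3  s4 
   s4   s5  s6 
 * s5   s3  s4 
 * s6   s5  s6 
(> = start, * = accepting)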